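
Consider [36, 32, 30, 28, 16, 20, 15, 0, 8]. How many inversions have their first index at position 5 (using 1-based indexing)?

3

The element at index 5 is 16.
Elements after it: 20, 15, 0, 8
Those smaller than 16: 15, 0, 8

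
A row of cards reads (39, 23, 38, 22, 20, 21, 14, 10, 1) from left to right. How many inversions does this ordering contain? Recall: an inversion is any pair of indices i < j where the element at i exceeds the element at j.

Sweep left to right; for each value list the smaller values that follow it:
39 → 23, 38, 22, 20, 21, 14, 10, 1 → 8
23 → 22, 20, 21, 14, 10, 1 → 6
38 → 22, 20, 21, 14, 10, 1 → 6
22 → 20, 21, 14, 10, 1 → 5
20 → 14, 10, 1 → 3
21 → 14, 10, 1 → 3
14 → 10, 1 → 2
10 → 1 → 1
1 → none → 0
Sum: 8 + 6 + 6 + 5 + 3 + 3 + 2 + 1 + 0 = 34

34 inversions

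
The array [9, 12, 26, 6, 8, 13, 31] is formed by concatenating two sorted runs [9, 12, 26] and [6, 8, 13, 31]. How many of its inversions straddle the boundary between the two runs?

For each element r of the right run, count left-run elements greater than r:
r = 6: 9, 12, 26 → 3
r = 8: 9, 12, 26 → 3
r = 13: 26 → 1
r = 31: none → 0
Cross-inversions: 3 + 3 + 1 + 0 = 7

7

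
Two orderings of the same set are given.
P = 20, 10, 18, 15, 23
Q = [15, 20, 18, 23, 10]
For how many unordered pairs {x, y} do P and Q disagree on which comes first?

Assign each item its position (1..5) in the first ordering, then rewrite the second ordering as that position sequence:
positions: 20→1, 10→2, 18→3, 15→4, 23→5
second ordering as positions: [4, 1, 3, 5, 2]
Discordant pairs = inversions in this position sequence.
4: 1, 3, 2 → 3
1: 0
3: 2 → 1
5: 2 → 1
2: 0
Total: 3 + 0 + 1 + 1 + 0 = 5

There are 5 disagreeing pairs.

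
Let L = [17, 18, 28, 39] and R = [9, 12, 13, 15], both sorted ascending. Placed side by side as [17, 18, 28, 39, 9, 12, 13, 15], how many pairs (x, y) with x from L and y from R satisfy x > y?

Take each right-half value and tally the left-half values above it:
r = 9: 17, 18, 28, 39 → 4
r = 12: 17, 18, 28, 39 → 4
r = 13: 17, 18, 28, 39 → 4
r = 15: 17, 18, 28, 39 → 4
Cross-inversions: 4 + 4 + 4 + 4 = 16

16 split inversions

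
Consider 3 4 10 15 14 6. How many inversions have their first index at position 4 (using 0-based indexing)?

1 such element

The element at index 4 is 14.
Elements after it: 6
Those smaller than 14: 6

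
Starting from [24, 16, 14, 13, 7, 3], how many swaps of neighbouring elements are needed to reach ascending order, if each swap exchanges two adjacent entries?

15 adjacent swaps

The minimum number of adjacent swaps to sort an array equals its inversion count, since every such swap removes exactly one inversion.
Count inversions — for each element, later elements that are smaller:
24: 16, 14, 13, 7, 3 → 5
16: 14, 13, 7, 3 → 4
14: 13, 7, 3 → 3
13: 7, 3 → 2
7: 3 → 1
3: none → 0
Total inversions: 5 + 4 + 3 + 2 + 1 + 0 = 15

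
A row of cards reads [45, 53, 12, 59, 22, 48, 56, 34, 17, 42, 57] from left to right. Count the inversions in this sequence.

There are 26 inversions.

For each element, count later entries that are smaller:
45 → 12, 22, 34, 17, 42 → 5
53 → 12, 22, 48, 34, 17, 42 → 6
12 → none → 0
59 → 22, 48, 56, 34, 17, 42, 57 → 7
22 → 17 → 1
48 → 34, 17, 42 → 3
56 → 34, 17, 42 → 3
34 → 17 → 1
17 → none → 0
42 → none → 0
57 → none → 0
Sum: 5 + 6 + 0 + 7 + 1 + 3 + 3 + 1 + 0 + 0 + 0 = 26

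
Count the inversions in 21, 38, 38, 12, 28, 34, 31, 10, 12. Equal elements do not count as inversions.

23

Count, for each position, how many later elements it exceeds:
21 → 12, 10, 12 → 3
38 → 12, 28, 34, 31, 10, 12 → 6
38 → 12, 28, 34, 31, 10, 12 → 6
12 → 10 → 1
28 → 10, 12 → 2
34 → 31, 10, 12 → 3
31 → 10, 12 → 2
10 → none → 0
12 → none → 0
Sum: 3 + 6 + 6 + 1 + 2 + 3 + 2 + 0 + 0 = 23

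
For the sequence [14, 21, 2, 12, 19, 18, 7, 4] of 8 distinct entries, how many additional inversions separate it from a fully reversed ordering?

Maximum inversions for 8 distinct elements is C(8, 2) = 8·7/2 = 28.
Current inversions — for each element, count later smaller elements:
14: 4
21: 6
2: 0
12: 2
19: 3
18: 2
7: 1
4: 0
Current total: 4 + 6 + 0 + 2 + 3 + 2 + 1 + 0 = 18
Shortfall: 28 − 18 = 10

10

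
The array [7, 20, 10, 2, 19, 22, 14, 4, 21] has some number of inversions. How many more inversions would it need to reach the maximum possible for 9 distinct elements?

Maximum inversions for 9 distinct elements is C(9, 2) = 9·8/2 = 36.
Current inversions — for each element, count later smaller elements:
7: 2
20: 5
10: 2
2: 0
19: 2
22: 3
14: 1
4: 0
21: 0
Current total: 2 + 5 + 2 + 0 + 2 + 3 + 1 + 0 + 0 = 15
Shortfall: 36 − 15 = 21

21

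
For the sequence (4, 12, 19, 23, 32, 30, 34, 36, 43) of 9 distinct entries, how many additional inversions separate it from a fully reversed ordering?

Maximum inversions for 9 distinct elements is C(9, 2) = 9·8/2 = 36.
Current inversions — for each element, count later smaller elements:
4: 0
12: 0
19: 0
23: 0
32: 1
30: 0
34: 0
36: 0
43: 0
Current total: 0 + 0 + 0 + 0 + 1 + 0 + 0 + 0 + 0 = 1
Shortfall: 36 − 1 = 35

35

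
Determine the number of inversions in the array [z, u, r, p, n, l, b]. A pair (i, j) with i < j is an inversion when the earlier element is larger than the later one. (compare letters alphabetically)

For each element, count later entries that are smaller:
z → u, r, p, n, l, b → 6
u → r, p, n, l, b → 5
r → p, n, l, b → 4
p → n, l, b → 3
n → l, b → 2
l → b → 1
b → none → 0
Sum: 6 + 5 + 4 + 3 + 2 + 1 + 0 = 21

21 inversions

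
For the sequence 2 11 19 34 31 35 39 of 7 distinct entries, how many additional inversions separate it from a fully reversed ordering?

20 inversions short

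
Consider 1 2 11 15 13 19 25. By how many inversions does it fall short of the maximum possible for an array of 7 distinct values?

20

Maximum inversions for 7 distinct elements is C(7, 2) = 7·6/2 = 21.
Current inversions — for each element, count later smaller elements:
1: 0
2: 0
11: 0
15: 1
13: 0
19: 0
25: 0
Current total: 0 + 0 + 0 + 1 + 0 + 0 + 0 = 1
Shortfall: 21 − 1 = 20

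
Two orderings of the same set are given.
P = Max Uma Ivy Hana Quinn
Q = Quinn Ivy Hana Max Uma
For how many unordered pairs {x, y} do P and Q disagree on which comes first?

Assign each item its position (1..5) in the first ordering, then rewrite the second ordering as that position sequence:
positions: Max→1, Uma→2, Ivy→3, Hana→4, Quinn→5
second ordering as positions: [5, 3, 4, 1, 2]
Discordant pairs = inversions in this position sequence.
5: 3, 4, 1, 2 → 4
3: 1, 2 → 2
4: 1, 2 → 2
1: 0
2: 0
Total: 4 + 2 + 2 + 0 + 0 = 8

8 disagreeing pairs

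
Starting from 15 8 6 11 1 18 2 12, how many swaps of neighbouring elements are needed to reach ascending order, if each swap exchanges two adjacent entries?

Each adjacent swap fixes exactly one inversion, so the minimum swap count equals the number of inversions.
Count inversions — for each element, later elements that are smaller:
15: 8, 6, 11, 1, 2, 12 → 6
8: 6, 1, 2 → 3
6: 1, 2 → 2
11: 1, 2 → 2
1: none → 0
18: 2, 12 → 2
2: none → 0
12: none → 0
Total inversions: 6 + 3 + 2 + 2 + 0 + 2 + 0 + 0 = 15

15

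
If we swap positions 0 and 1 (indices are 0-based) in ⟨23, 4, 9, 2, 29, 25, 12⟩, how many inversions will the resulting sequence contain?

Inversions: 8

Positions 0 and 1 hold 23 and 4; after swapping, the array is [4, 23, 9, 2, 29, 25, 12].
Sweep left to right; for each value list the smaller values that follow it:
4 → 2 → 1
23 → 9, 2, 12 → 3
9 → 2 → 1
2 → none → 0
29 → 25, 12 → 2
25 → 12 → 1
12 → none → 0
Sum: 1 + 3 + 1 + 0 + 2 + 1 + 0 = 8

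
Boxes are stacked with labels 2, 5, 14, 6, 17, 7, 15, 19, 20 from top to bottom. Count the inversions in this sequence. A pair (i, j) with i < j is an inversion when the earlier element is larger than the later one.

For each element, count later entries that are smaller:
2: 0
5: 0
14: 2
6: 0
17: 2
7: 0
15: 0
19: 0
20: 0
Sum: 0 + 0 + 2 + 0 + 2 + 0 + 0 + 0 + 0 = 4

4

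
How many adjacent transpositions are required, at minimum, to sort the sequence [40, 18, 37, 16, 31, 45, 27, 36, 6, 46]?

The minimum number of adjacent swaps to sort an array equals its inversion count, since every such swap removes exactly one inversion.
Count inversions — for each element, later elements that are smaller:
40: 18, 37, 16, 31, 27, 36, 6 → 7
18: 16, 6 → 2
37: 16, 31, 27, 36, 6 → 5
16: 6 → 1
31: 27, 6 → 2
45: 27, 36, 6 → 3
27: 6 → 1
36: 6 → 1
6: none → 0
46: none → 0
Total inversions: 7 + 2 + 5 + 1 + 2 + 3 + 1 + 1 + 0 + 0 = 22

22 swaps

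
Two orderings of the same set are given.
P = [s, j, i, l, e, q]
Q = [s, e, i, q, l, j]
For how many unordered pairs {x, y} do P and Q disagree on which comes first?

There are 7 disagreeing pairs.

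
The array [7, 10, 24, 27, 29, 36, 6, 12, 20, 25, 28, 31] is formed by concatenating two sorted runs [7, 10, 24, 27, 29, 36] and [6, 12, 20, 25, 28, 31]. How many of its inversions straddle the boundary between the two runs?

For each element r of the right run, count left-run elements greater than r:
r = 6: 7, 10, 24, 27, 29, 36 → 6
r = 12: 24, 27, 29, 36 → 4
r = 20: 24, 27, 29, 36 → 4
r = 25: 27, 29, 36 → 3
r = 28: 29, 36 → 2
r = 31: 36 → 1
Cross-inversions: 6 + 4 + 4 + 3 + 2 + 1 = 20

20 split inversions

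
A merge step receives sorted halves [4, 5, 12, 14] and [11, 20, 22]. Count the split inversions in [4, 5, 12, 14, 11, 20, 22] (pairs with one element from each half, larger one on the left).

2 split inversions

Count, for every r in R, how many entries of L exceed r:
r = 11: 12, 14 → 2
r = 20: none → 0
r = 22: none → 0
Cross-inversions: 2 + 0 + 0 = 2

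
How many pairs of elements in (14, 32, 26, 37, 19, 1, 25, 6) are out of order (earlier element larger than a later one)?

18 out-of-order pairs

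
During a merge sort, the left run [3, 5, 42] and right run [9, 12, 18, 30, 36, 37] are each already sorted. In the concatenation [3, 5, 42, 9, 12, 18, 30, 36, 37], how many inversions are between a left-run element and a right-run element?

6

For each element r of the right run, count left-run elements greater than r:
r = 9: 42 → 1
r = 12: 42 → 1
r = 18: 42 → 1
r = 30: 42 → 1
r = 36: 42 → 1
r = 37: 42 → 1
Cross-inversions: 1 + 1 + 1 + 1 + 1 + 1 = 6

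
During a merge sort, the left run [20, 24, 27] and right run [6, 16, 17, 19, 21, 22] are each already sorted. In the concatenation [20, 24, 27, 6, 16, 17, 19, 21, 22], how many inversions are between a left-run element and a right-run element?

Take each right-half value and tally the left-half values above it:
r = 6: 20, 24, 27 → 3
r = 16: 20, 24, 27 → 3
r = 17: 20, 24, 27 → 3
r = 19: 20, 24, 27 → 3
r = 21: 24, 27 → 2
r = 22: 24, 27 → 2
Cross-inversions: 3 + 3 + 3 + 3 + 2 + 2 = 16

16 split inversions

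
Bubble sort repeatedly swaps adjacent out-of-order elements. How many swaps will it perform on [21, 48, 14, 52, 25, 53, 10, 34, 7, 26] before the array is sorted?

25

The minimum number of adjacent swaps to sort an array equals its inversion count, since every such swap removes exactly one inversion.
Count inversions — for each element, later elements that are smaller:
21: 14, 10, 7 → 3
48: 14, 25, 10, 34, 7, 26 → 6
14: 10, 7 → 2
52: 25, 10, 34, 7, 26 → 5
25: 10, 7 → 2
53: 10, 34, 7, 26 → 4
10: 7 → 1
34: 7, 26 → 2
7: none → 0
26: none → 0
Total inversions: 3 + 6 + 2 + 5 + 2 + 4 + 1 + 2 + 0 + 0 = 25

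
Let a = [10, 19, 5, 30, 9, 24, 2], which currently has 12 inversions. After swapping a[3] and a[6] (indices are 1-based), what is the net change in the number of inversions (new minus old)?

+3

Positions 3 and 6 hold 5 and 24; after swapping, the array is [10, 19, 24, 30, 9, 5, 2].
For each element, count later entries that are smaller:
10: 3
19: 3
24: 3
30: 3
9: 2
5: 1
2: 0
Sum: 3 + 3 + 3 + 3 + 2 + 1 + 0 = 15
Change: 15 − 12 = +3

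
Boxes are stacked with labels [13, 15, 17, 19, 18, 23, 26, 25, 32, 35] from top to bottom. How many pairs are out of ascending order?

2

Count, for each position, how many later elements it exceeds:
13: 0
15: 0
17: 0
19: 1
18: 0
23: 0
26: 1
25: 0
32: 0
35: 0
Sum: 0 + 0 + 0 + 1 + 0 + 0 + 1 + 0 + 0 + 0 = 2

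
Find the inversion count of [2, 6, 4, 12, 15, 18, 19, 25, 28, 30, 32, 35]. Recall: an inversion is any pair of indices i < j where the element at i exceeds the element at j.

1 out-of-order pair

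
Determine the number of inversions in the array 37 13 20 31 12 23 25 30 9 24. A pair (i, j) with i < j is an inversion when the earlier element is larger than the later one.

Count, for each position, how many later elements it exceeds:
37: 9
13: 2
20: 2
31: 6
12: 1
23: 1
25: 2
30: 2
9: 0
24: 0
Sum: 9 + 2 + 2 + 6 + 1 + 1 + 2 + 2 + 0 + 0 = 25

25 out-of-order pairs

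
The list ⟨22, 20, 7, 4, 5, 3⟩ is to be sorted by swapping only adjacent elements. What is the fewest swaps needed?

Adjacent swaps: 14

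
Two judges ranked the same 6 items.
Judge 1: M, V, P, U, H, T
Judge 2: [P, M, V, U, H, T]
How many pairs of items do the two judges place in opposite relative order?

Assign each item its position (1..6) in the first ordering, then rewrite the second ordering as that position sequence:
positions: M→1, V→2, P→3, U→4, H→5, T→6
second ordering as positions: [3, 1, 2, 4, 5, 6]
Discordant pairs = inversions in this position sequence.
3: 1, 2 → 2
1: 0
2: 0
4: 0
5: 0
6: 0
Total: 2 + 0 + 0 + 0 + 0 + 0 = 2

2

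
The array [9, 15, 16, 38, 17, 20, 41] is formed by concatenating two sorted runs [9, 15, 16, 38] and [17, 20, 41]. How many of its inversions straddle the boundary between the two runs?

There are 2 split inversions.

For each element r of the right run, count left-run elements greater than r:
r = 17: 38 → 1
r = 20: 38 → 1
r = 41: none → 0
Cross-inversions: 1 + 1 + 0 = 2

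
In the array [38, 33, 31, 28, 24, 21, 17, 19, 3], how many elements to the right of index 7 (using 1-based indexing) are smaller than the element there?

The element at index 7 is 17.
Elements after it: 19, 3
Those smaller than 17: 3

1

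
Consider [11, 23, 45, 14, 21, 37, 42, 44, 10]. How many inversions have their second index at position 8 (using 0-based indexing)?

8 such elements

The element at index 8 is 10.
Elements before it: 11, 23, 45, 14, 21, 37, 42, 44
Those larger than 10: 11, 23, 45, 14, 21, 37, 42, 44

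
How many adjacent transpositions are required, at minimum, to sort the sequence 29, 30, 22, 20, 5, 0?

Adjacent swaps: 14

Minimum adjacent swaps = number of inversions (each swap of adjacent out-of-order elements removes one inversion and no swap can remove more).
Count inversions — for each element, later elements that are smaller:
29: 22, 20, 5, 0 → 4
30: 22, 20, 5, 0 → 4
22: 20, 5, 0 → 3
20: 5, 0 → 2
5: 0 → 1
0: none → 0
Total inversions: 4 + 4 + 3 + 2 + 1 + 0 = 14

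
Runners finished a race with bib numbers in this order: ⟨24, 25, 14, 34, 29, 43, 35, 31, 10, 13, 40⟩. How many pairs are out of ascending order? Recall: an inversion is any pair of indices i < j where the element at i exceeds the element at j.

Sweep left to right; for each value list the smaller values that follow it:
24 → 14, 10, 13 → 3
25 → 14, 10, 13 → 3
14 → 10, 13 → 2
34 → 29, 31, 10, 13 → 4
29 → 10, 13 → 2
43 → 35, 31, 10, 13, 40 → 5
35 → 31, 10, 13 → 3
31 → 10, 13 → 2
10 → none → 0
13 → none → 0
40 → none → 0
Sum: 3 + 3 + 2 + 4 + 2 + 5 + 3 + 2 + 0 + 0 + 0 = 24

There are 24 inversions.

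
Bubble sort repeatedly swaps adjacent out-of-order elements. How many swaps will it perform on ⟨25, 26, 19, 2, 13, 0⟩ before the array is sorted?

Minimum adjacent swaps = number of inversions (each swap of adjacent out-of-order elements removes one inversion and no swap can remove more).
Count inversions — for each element, later elements that are smaller:
25: 19, 2, 13, 0 → 4
26: 19, 2, 13, 0 → 4
19: 2, 13, 0 → 3
2: 0 → 1
13: 0 → 1
0: none → 0
Total inversions: 4 + 4 + 3 + 1 + 1 + 0 = 13

13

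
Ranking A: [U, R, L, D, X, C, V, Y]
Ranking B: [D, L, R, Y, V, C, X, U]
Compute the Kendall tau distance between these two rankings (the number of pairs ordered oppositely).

16 discordant pairs

Assign each item its position (1..8) in the first ordering, then rewrite the second ordering as that position sequence:
positions: U→1, R→2, L→3, D→4, X→5, C→6, V→7, Y→8
second ordering as positions: [4, 3, 2, 8, 7, 6, 5, 1]
Discordant pairs = inversions in this position sequence.
4: 3, 2, 1 → 3
3: 2, 1 → 2
2: 1 → 1
8: 7, 6, 5, 1 → 4
7: 6, 5, 1 → 3
6: 5, 1 → 2
5: 1 → 1
1: 0
Total: 3 + 2 + 1 + 4 + 3 + 2 + 1 + 0 = 16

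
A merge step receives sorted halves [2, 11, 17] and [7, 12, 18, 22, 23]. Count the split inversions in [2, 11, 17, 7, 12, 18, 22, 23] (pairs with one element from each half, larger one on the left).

There are 3 split inversions.

Take each right-half value and tally the left-half values above it:
r = 7: 11, 17 → 2
r = 12: 17 → 1
r = 18: none → 0
r = 22: none → 0
r = 23: none → 0
Cross-inversions: 2 + 1 + 0 + 0 + 0 = 3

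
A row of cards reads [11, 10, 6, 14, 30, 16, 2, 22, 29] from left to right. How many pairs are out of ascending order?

Sweep left to right; for each value list the smaller values that follow it:
11: 3
10: 2
6: 1
14: 1
30: 4
16: 1
2: 0
22: 0
29: 0
Sum: 3 + 2 + 1 + 1 + 4 + 1 + 0 + 0 + 0 = 12

There are 12 inversions.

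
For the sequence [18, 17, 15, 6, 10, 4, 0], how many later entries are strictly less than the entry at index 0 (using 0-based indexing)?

6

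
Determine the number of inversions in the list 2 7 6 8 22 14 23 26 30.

2

For each element, count later entries that are smaller:
2 → none → 0
7 → 6 → 1
6 → none → 0
8 → none → 0
22 → 14 → 1
14 → none → 0
23 → none → 0
26 → none → 0
30 → none → 0
Sum: 0 + 1 + 0 + 0 + 1 + 0 + 0 + 0 + 0 = 2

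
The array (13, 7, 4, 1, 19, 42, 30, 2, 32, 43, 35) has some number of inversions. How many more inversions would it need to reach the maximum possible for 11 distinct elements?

Maximum inversions for 11 distinct elements is C(11, 2) = 11·10/2 = 55.
Current inversions — for each element, count later smaller elements:
13: 4
7: 3
4: 2
1: 0
19: 1
42: 4
30: 1
2: 0
32: 0
43: 1
35: 0
Current total: 4 + 3 + 2 + 0 + 1 + 4 + 1 + 0 + 0 + 1 + 0 = 16
Shortfall: 55 − 16 = 39

39 inversions short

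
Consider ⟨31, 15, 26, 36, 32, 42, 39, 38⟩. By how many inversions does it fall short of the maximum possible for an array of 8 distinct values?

22

Maximum inversions for 8 distinct elements is C(8, 2) = 8·7/2 = 28.
Current inversions — for each element, count later smaller elements:
31: 2
15: 0
26: 0
36: 1
32: 0
42: 2
39: 1
38: 0
Current total: 2 + 0 + 0 + 1 + 0 + 2 + 1 + 0 = 6
Shortfall: 28 − 6 = 22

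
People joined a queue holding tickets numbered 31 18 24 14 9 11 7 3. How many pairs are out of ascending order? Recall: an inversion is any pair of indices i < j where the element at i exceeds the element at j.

Element-by-element contributions:
31: 7
18: 5
24: 5
14: 4
9: 2
11: 2
7: 1
3: 0
Sum: 7 + 5 + 5 + 4 + 2 + 2 + 1 + 0 = 26

Out-of-order pairs: 26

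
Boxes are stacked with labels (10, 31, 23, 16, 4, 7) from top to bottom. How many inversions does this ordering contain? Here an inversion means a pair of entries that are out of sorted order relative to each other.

11 inversions

Out-of-order index pairs (1-indexed):
(1,5): 10 > 4
(1,6): 10 > 7
(2,3): 31 > 23
(2,4): 31 > 16
(2,5): 31 > 4
(2,6): 31 > 7
(3,4): 23 > 16
(3,5): 23 > 4
(3,6): 23 > 7
(4,5): 16 > 4
(4,6): 16 > 7
That's 11 pairs.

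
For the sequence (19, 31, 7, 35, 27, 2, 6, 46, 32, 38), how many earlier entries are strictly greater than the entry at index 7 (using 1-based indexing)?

The element at index 7 is 6.
Elements before it: 19, 31, 7, 35, 27, 2
Those larger than 6: 19, 31, 7, 35, 27

5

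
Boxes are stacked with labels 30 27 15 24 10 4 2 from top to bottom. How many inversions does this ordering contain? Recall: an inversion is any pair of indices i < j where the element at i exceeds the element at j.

Sweep left to right; for each value list the smaller values that follow it:
30 → 27, 15, 24, 10, 4, 2 → 6
27 → 15, 24, 10, 4, 2 → 5
15 → 10, 4, 2 → 3
24 → 10, 4, 2 → 3
10 → 4, 2 → 2
4 → 2 → 1
2 → none → 0
Sum: 6 + 5 + 3 + 3 + 2 + 1 + 0 = 20

20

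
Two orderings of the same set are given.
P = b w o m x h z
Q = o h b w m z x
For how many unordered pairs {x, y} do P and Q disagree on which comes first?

7 disagreeing pairs

Assign each item its position (1..7) in the first ordering, then rewrite the second ordering as that position sequence:
positions: b→1, w→2, o→3, m→4, x→5, h→6, z→7
second ordering as positions: [3, 6, 1, 2, 4, 7, 5]
Discordant pairs = inversions in this position sequence.
3: 1, 2 → 2
6: 1, 2, 4, 5 → 4
1: 0
2: 0
4: 0
7: 5 → 1
5: 0
Total: 2 + 4 + 0 + 0 + 0 + 1 + 0 = 7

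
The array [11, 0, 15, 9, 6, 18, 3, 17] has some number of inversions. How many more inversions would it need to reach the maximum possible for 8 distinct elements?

16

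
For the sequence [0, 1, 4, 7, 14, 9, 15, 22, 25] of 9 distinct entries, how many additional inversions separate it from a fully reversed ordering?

35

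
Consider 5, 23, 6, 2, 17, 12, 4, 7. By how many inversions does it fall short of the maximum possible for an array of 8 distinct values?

13 inversions short

Maximum inversions for 8 distinct elements is C(8, 2) = 8·7/2 = 28.
Current inversions — for each element, count later smaller elements:
5: 2
23: 6
6: 2
2: 0
17: 3
12: 2
4: 0
7: 0
Current total: 2 + 6 + 2 + 0 + 3 + 2 + 0 + 0 = 15
Shortfall: 28 − 15 = 13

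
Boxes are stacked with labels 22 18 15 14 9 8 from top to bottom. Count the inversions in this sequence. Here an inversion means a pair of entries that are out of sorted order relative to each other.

For each element, count later entries that are smaller:
22: 5
18: 4
15: 3
14: 2
9: 1
8: 0
Sum: 5 + 4 + 3 + 2 + 1 + 0 = 15

15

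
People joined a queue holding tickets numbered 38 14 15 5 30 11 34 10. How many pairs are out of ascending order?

For each element, count later entries that are smaller:
38 → 14, 15, 5, 30, 11, 34, 10 → 7
14 → 5, 11, 10 → 3
15 → 5, 11, 10 → 3
5 → none → 0
30 → 11, 10 → 2
11 → 10 → 1
34 → 10 → 1
10 → none → 0
Sum: 7 + 3 + 3 + 0 + 2 + 1 + 1 + 0 = 17

17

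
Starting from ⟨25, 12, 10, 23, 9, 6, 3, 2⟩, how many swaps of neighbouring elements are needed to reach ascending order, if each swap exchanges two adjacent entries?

The minimum number of adjacent swaps to sort an array equals its inversion count, since every such swap removes exactly one inversion.
Count inversions — for each element, later elements that are smaller:
25: 12, 10, 23, 9, 6, 3, 2 → 7
12: 10, 9, 6, 3, 2 → 5
10: 9, 6, 3, 2 → 4
23: 9, 6, 3, 2 → 4
9: 6, 3, 2 → 3
6: 3, 2 → 2
3: 2 → 1
2: none → 0
Total inversions: 7 + 5 + 4 + 4 + 3 + 2 + 1 + 0 = 26

26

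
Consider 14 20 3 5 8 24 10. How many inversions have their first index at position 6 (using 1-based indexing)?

1

The element at index 6 is 24.
Elements after it: 10
Those smaller than 24: 10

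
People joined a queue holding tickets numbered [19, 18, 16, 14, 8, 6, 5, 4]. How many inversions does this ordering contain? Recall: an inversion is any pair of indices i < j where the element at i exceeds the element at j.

28

Count, for each position, how many later elements it exceeds:
19: 7
18: 6
16: 5
14: 4
8: 3
6: 2
5: 1
4: 0
Sum: 7 + 6 + 5 + 4 + 3 + 2 + 1 + 0 = 28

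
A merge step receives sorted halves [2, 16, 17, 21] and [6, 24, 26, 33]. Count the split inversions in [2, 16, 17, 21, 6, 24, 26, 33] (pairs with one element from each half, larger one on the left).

3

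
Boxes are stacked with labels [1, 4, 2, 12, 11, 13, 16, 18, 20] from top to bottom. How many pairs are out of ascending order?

2

Sweep left to right; for each value list the smaller values that follow it:
1: 0
4: 1
2: 0
12: 1
11: 0
13: 0
16: 0
18: 0
20: 0
Sum: 0 + 1 + 0 + 1 + 0 + 0 + 0 + 0 + 0 = 2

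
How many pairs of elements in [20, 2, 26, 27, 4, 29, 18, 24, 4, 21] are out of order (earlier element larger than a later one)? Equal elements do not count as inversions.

Count, for each position, how many later elements it exceeds:
20 → 2, 4, 18, 4 → 4
2 → none → 0
26 → 4, 18, 24, 4, 21 → 5
27 → 4, 18, 24, 4, 21 → 5
4 → none → 0
29 → 18, 24, 4, 21 → 4
18 → 4 → 1
24 → 4, 21 → 2
4 → none → 0
21 → none → 0
Sum: 4 + 0 + 5 + 5 + 0 + 4 + 1 + 2 + 0 + 0 = 21

21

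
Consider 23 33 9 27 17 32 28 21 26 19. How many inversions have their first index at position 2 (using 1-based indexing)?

The element at index 2 is 33.
Elements after it: 9, 27, 17, 32, 28, 21, 26, 19
Those smaller than 33: 9, 27, 17, 32, 28, 21, 26, 19

8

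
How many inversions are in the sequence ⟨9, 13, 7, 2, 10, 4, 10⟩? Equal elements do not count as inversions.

Listing every pair i<j with a[i]>a[j] (using 1-based positions):
(1,3): 9 > 7
(1,4): 9 > 2
(1,6): 9 > 4
(2,3): 13 > 7
(2,4): 13 > 2
(2,5): 13 > 10
(2,6): 13 > 4
(2,7): 13 > 10
(3,4): 7 > 2
(3,6): 7 > 4
(5,6): 10 > 4
That's 11 pairs.

11 out-of-order pairs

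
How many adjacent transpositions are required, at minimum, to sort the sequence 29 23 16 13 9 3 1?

Minimum adjacent swaps = number of inversions (each swap of adjacent out-of-order elements removes one inversion and no swap can remove more).
Count inversions — for each element, later elements that are smaller:
29: 23, 16, 13, 9, 3, 1 → 6
23: 16, 13, 9, 3, 1 → 5
16: 13, 9, 3, 1 → 4
13: 9, 3, 1 → 3
9: 3, 1 → 2
3: 1 → 1
1: none → 0
Total inversions: 6 + 5 + 4 + 3 + 2 + 1 + 0 = 21

21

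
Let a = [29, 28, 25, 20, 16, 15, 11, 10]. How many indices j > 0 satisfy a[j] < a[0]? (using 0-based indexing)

The element at index 0 is 29.
Elements after it: 28, 25, 20, 16, 15, 11, 10
Those smaller than 29: 28, 25, 20, 16, 15, 11, 10

7 such elements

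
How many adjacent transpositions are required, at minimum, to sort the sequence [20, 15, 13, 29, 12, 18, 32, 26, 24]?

Each adjacent swap fixes exactly one inversion, so the minimum swap count equals the number of inversions.
Count inversions — for each element, later elements that are smaller:
20: 15, 13, 12, 18 → 4
15: 13, 12 → 2
13: 12 → 1
29: 12, 18, 26, 24 → 4
12: none → 0
18: none → 0
32: 26, 24 → 2
26: 24 → 1
24: none → 0
Total inversions: 4 + 2 + 1 + 4 + 0 + 0 + 2 + 1 + 0 = 14

14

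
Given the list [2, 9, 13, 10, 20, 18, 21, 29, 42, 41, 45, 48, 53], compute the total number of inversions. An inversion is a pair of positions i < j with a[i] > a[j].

There are 3 inversions.

Element-by-element contributions:
2 → none → 0
9 → none → 0
13 → 10 → 1
10 → none → 0
20 → 18 → 1
18 → none → 0
21 → none → 0
29 → none → 0
42 → 41 → 1
41 → none → 0
45 → none → 0
48 → none → 0
53 → none → 0
Sum: 0 + 0 + 1 + 0 + 1 + 0 + 0 + 0 + 1 + 0 + 0 + 0 + 0 = 3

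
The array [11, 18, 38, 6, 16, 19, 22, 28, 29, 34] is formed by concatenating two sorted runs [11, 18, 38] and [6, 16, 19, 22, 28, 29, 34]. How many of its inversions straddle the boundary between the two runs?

Count, for every r in R, how many entries of L exceed r:
r = 6: 11, 18, 38 → 3
r = 16: 18, 38 → 2
r = 19: 38 → 1
r = 22: 38 → 1
r = 28: 38 → 1
r = 29: 38 → 1
r = 34: 38 → 1
Cross-inversions: 3 + 2 + 1 + 1 + 1 + 1 + 1 = 10

10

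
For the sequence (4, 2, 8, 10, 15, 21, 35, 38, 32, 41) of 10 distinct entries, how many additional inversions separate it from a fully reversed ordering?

42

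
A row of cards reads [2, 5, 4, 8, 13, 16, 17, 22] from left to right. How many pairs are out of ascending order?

1 out-of-order pair

For each element, count later entries that are smaller:
2 → none → 0
5 → 4 → 1
4 → none → 0
8 → none → 0
13 → none → 0
16 → none → 0
17 → none → 0
22 → none → 0
Sum: 0 + 1 + 0 + 0 + 0 + 0 + 0 + 0 = 1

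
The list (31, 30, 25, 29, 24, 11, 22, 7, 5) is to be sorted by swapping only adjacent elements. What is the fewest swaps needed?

34

Each adjacent swap fixes exactly one inversion, so the minimum swap count equals the number of inversions.
Count inversions — for each element, later elements that are smaller:
31: 30, 25, 29, 24, 11, 22, 7, 5 → 8
30: 25, 29, 24, 11, 22, 7, 5 → 7
25: 24, 11, 22, 7, 5 → 5
29: 24, 11, 22, 7, 5 → 5
24: 11, 22, 7, 5 → 4
11: 7, 5 → 2
22: 7, 5 → 2
7: 5 → 1
5: none → 0
Total inversions: 8 + 7 + 5 + 5 + 4 + 2 + 2 + 1 + 0 = 34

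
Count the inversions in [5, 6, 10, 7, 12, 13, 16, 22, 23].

Inversions: 1

For each element, count later entries that are smaller:
5 → none → 0
6 → none → 0
10 → 7 → 1
7 → none → 0
12 → none → 0
13 → none → 0
16 → none → 0
22 → none → 0
23 → none → 0
Sum: 0 + 0 + 1 + 0 + 0 + 0 + 0 + 0 + 0 = 1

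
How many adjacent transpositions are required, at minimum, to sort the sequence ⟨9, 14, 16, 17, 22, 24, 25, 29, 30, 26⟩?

2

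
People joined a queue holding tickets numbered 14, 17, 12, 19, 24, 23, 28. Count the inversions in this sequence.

Out-of-order index pairs (0-indexed):
(0,2): 14 > 12
(1,2): 17 > 12
(4,5): 24 > 23
That's 3 pairs.

3 out-of-order pairs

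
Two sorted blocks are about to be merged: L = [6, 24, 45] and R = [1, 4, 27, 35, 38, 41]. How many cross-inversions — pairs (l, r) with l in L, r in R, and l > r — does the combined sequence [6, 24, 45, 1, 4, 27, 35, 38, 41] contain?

Split inversions: 10

For each element r of the right run, count left-run elements greater than r:
r = 1: 6, 24, 45 → 3
r = 4: 6, 24, 45 → 3
r = 27: 45 → 1
r = 35: 45 → 1
r = 38: 45 → 1
r = 41: 45 → 1
Cross-inversions: 3 + 3 + 1 + 1 + 1 + 1 = 10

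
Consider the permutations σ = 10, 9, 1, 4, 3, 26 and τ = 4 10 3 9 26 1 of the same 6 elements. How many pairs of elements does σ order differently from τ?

There are 6 discordant pairs.

Assign each item its position (1..6) in the first ordering, then rewrite the second ordering as that position sequence:
positions: 10→1, 9→2, 1→3, 4→4, 3→5, 26→6
second ordering as positions: [4, 1, 5, 2, 6, 3]
Discordant pairs = inversions in this position sequence.
4: 1, 2, 3 → 3
1: 0
5: 2, 3 → 2
2: 0
6: 3 → 1
3: 0
Total: 3 + 0 + 2 + 0 + 1 + 0 = 6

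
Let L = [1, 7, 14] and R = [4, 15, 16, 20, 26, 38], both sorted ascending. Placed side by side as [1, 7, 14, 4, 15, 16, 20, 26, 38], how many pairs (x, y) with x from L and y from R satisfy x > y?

Take each right-half value and tally the left-half values above it:
r = 4: 7, 14 → 2
r = 15: none → 0
r = 16: none → 0
r = 20: none → 0
r = 26: none → 0
r = 38: none → 0
Cross-inversions: 2 + 0 + 0 + 0 + 0 + 0 = 2

2 split inversions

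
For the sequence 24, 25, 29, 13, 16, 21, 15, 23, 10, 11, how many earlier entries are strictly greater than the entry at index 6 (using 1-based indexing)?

3 such elements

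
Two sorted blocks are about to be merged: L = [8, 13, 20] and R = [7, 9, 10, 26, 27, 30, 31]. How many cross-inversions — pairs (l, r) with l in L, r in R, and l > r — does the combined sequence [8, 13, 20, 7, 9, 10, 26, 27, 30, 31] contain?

Take each right-half value and tally the left-half values above it:
r = 7: 8, 13, 20 → 3
r = 9: 13, 20 → 2
r = 10: 13, 20 → 2
r = 26: none → 0
r = 27: none → 0
r = 30: none → 0
r = 31: none → 0
Cross-inversions: 3 + 2 + 2 + 0 + 0 + 0 + 0 = 7

7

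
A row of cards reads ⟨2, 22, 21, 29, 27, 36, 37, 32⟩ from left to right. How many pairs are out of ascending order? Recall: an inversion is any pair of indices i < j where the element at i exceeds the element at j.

4

Element-by-element contributions:
2: 0
22: 1
21: 0
29: 1
27: 0
36: 1
37: 1
32: 0
Sum: 0 + 1 + 0 + 1 + 0 + 1 + 1 + 0 = 4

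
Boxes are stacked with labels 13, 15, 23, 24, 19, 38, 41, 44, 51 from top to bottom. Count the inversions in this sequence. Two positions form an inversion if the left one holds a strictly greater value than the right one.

2 inversions

Sweep left to right; for each value list the smaller values that follow it:
13: 0
15: 0
23: 1
24: 1
19: 0
38: 0
41: 0
44: 0
51: 0
Sum: 0 + 0 + 1 + 1 + 0 + 0 + 0 + 0 + 0 = 2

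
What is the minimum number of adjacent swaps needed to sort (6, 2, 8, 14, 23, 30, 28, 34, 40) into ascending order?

Each adjacent swap fixes exactly one inversion, so the minimum swap count equals the number of inversions.
Count inversions — for each element, later elements that are smaller:
6: 2 → 1
2: none → 0
8: none → 0
14: none → 0
23: none → 0
30: 28 → 1
28: none → 0
34: none → 0
40: none → 0
Total inversions: 1 + 0 + 0 + 0 + 0 + 1 + 0 + 0 + 0 = 2

There are 2 adjacent swaps.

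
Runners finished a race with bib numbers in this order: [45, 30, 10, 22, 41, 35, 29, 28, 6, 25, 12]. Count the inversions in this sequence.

39

Element-by-element contributions:
45 → 30, 10, 22, 41, 35, 29, 28, 6, 25, 12 → 10
30 → 10, 22, 29, 28, 6, 25, 12 → 7
10 → 6 → 1
22 → 6, 12 → 2
41 → 35, 29, 28, 6, 25, 12 → 6
35 → 29, 28, 6, 25, 12 → 5
29 → 28, 6, 25, 12 → 4
28 → 6, 25, 12 → 3
6 → none → 0
25 → 12 → 1
12 → none → 0
Sum: 10 + 7 + 1 + 2 + 6 + 5 + 4 + 3 + 0 + 1 + 0 = 39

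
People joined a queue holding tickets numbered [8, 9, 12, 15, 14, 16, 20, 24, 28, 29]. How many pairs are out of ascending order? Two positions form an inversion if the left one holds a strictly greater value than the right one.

Element-by-element contributions:
8: 0
9: 0
12: 0
15: 1
14: 0
16: 0
20: 0
24: 0
28: 0
29: 0
Sum: 0 + 0 + 0 + 1 + 0 + 0 + 0 + 0 + 0 + 0 = 1

1 out-of-order pair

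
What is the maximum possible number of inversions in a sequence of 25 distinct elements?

300

The maximum occurs when the array is in strictly decreasing order: every one of the C(25, 2) pairs is inverted.
C(25, 2) = 25·24/2 = 300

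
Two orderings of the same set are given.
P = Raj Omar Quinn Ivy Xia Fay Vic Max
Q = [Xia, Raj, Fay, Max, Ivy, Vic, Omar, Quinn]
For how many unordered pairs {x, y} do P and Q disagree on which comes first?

Assign each item its position (1..8) in the first ordering, then rewrite the second ordering as that position sequence:
positions: Raj→1, Omar→2, Quinn→3, Ivy→4, Xia→5, Fay→6, Vic→7, Max→8
second ordering as positions: [5, 1, 6, 8, 4, 7, 2, 3]
Discordant pairs = inversions in this position sequence.
5: 1, 4, 2, 3 → 4
1: 0
6: 4, 2, 3 → 3
8: 4, 7, 2, 3 → 4
4: 2, 3 → 2
7: 2, 3 → 2
2: 0
3: 0
Total: 4 + 0 + 3 + 4 + 2 + 2 + 0 + 0 = 15

15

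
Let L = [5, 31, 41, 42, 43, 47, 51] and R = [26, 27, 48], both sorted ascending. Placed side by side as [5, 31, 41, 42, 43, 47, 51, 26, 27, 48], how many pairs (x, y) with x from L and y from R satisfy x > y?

Split inversions: 13

Count, for every r in R, how many entries of L exceed r:
r = 26: 31, 41, 42, 43, 47, 51 → 6
r = 27: 31, 41, 42, 43, 47, 51 → 6
r = 48: 51 → 1
Cross-inversions: 6 + 6 + 1 = 13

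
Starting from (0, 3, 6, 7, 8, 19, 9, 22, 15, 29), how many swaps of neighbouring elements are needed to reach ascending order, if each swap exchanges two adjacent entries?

3 adjacent swaps

The minimum number of adjacent swaps to sort an array equals its inversion count, since every such swap removes exactly one inversion.
Count inversions — for each element, later elements that are smaller:
0: none → 0
3: none → 0
6: none → 0
7: none → 0
8: none → 0
19: 9, 15 → 2
9: none → 0
22: 15 → 1
15: none → 0
29: none → 0
Total inversions: 0 + 0 + 0 + 0 + 0 + 2 + 0 + 1 + 0 + 0 = 3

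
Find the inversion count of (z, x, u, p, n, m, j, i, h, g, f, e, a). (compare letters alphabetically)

Count, for each position, how many later elements it exceeds:
z → x, u, p, n, m, j, i, h, g, f, e, a → 12
x → u, p, n, m, j, i, h, g, f, e, a → 11
u → p, n, m, j, i, h, g, f, e, a → 10
p → n, m, j, i, h, g, f, e, a → 9
n → m, j, i, h, g, f, e, a → 8
m → j, i, h, g, f, e, a → 7
j → i, h, g, f, e, a → 6
i → h, g, f, e, a → 5
h → g, f, e, a → 4
g → f, e, a → 3
f → e, a → 2
e → a → 1
a → none → 0
Sum: 12 + 11 + 10 + 9 + 8 + 7 + 6 + 5 + 4 + 3 + 2 + 1 + 0 = 78

Out-of-order pairs: 78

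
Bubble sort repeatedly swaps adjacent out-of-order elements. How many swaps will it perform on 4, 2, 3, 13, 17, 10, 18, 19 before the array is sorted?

4 swaps

Minimum adjacent swaps = number of inversions (each swap of adjacent out-of-order elements removes one inversion and no swap can remove more).
Count inversions — for each element, later elements that are smaller:
4: 2, 3 → 2
2: none → 0
3: none → 0
13: 10 → 1
17: 10 → 1
10: none → 0
18: none → 0
19: none → 0
Total inversions: 2 + 0 + 0 + 1 + 1 + 0 + 0 + 0 = 4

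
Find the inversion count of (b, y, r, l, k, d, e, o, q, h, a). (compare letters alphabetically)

34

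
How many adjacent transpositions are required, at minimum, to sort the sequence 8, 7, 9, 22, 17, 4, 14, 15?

Minimum adjacent swaps = number of inversions (each swap of adjacent out-of-order elements removes one inversion and no swap can remove more).
Count inversions — for each element, later elements that are smaller:
8: 7, 4 → 2
7: 4 → 1
9: 4 → 1
22: 17, 4, 14, 15 → 4
17: 4, 14, 15 → 3
4: none → 0
14: none → 0
15: none → 0
Total inversions: 2 + 1 + 1 + 4 + 3 + 0 + 0 + 0 = 11

11 swaps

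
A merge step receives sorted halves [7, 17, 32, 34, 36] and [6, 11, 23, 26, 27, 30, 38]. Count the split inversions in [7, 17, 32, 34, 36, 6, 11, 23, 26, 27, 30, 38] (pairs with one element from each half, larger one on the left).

There are 21 split inversions.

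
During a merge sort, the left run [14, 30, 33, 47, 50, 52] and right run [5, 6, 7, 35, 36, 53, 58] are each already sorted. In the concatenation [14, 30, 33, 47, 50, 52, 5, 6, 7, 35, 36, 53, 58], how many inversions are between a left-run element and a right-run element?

Count, for every r in R, how many entries of L exceed r:
r = 5: 14, 30, 33, 47, 50, 52 → 6
r = 6: 14, 30, 33, 47, 50, 52 → 6
r = 7: 14, 30, 33, 47, 50, 52 → 6
r = 35: 47, 50, 52 → 3
r = 36: 47, 50, 52 → 3
r = 53: none → 0
r = 58: none → 0
Cross-inversions: 6 + 6 + 6 + 3 + 3 + 0 + 0 = 24

24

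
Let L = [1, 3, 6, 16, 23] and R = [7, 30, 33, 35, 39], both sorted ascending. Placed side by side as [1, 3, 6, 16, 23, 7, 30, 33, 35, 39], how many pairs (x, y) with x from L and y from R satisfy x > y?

2 split inversions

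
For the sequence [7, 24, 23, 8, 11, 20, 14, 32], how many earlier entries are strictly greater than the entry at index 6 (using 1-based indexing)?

2

The element at index 6 is 20.
Elements before it: 7, 24, 23, 8, 11
Those larger than 20: 24, 23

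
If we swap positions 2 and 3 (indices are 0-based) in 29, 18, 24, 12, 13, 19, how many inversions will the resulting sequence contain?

There are 9 inversions.

Positions 2 and 3 hold 24 and 12; after swapping, the array is [29, 18, 12, 24, 13, 19].
Count, for each position, how many later elements it exceeds:
29 → 18, 12, 24, 13, 19 → 5
18 → 12, 13 → 2
12 → none → 0
24 → 13, 19 → 2
13 → none → 0
19 → none → 0
Sum: 5 + 2 + 0 + 2 + 0 + 0 = 9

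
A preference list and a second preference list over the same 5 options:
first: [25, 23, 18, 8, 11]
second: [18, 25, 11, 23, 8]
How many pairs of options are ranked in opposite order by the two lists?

Assign each item its position (1..5) in the first ordering, then rewrite the second ordering as that position sequence:
positions: 25→1, 23→2, 18→3, 8→4, 11→5
second ordering as positions: [3, 1, 5, 2, 4]
Discordant pairs = inversions in this position sequence.
3: 1, 2 → 2
1: 0
5: 2, 4 → 2
2: 0
4: 0
Total: 2 + 0 + 2 + 0 + 0 = 4

4 pairs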